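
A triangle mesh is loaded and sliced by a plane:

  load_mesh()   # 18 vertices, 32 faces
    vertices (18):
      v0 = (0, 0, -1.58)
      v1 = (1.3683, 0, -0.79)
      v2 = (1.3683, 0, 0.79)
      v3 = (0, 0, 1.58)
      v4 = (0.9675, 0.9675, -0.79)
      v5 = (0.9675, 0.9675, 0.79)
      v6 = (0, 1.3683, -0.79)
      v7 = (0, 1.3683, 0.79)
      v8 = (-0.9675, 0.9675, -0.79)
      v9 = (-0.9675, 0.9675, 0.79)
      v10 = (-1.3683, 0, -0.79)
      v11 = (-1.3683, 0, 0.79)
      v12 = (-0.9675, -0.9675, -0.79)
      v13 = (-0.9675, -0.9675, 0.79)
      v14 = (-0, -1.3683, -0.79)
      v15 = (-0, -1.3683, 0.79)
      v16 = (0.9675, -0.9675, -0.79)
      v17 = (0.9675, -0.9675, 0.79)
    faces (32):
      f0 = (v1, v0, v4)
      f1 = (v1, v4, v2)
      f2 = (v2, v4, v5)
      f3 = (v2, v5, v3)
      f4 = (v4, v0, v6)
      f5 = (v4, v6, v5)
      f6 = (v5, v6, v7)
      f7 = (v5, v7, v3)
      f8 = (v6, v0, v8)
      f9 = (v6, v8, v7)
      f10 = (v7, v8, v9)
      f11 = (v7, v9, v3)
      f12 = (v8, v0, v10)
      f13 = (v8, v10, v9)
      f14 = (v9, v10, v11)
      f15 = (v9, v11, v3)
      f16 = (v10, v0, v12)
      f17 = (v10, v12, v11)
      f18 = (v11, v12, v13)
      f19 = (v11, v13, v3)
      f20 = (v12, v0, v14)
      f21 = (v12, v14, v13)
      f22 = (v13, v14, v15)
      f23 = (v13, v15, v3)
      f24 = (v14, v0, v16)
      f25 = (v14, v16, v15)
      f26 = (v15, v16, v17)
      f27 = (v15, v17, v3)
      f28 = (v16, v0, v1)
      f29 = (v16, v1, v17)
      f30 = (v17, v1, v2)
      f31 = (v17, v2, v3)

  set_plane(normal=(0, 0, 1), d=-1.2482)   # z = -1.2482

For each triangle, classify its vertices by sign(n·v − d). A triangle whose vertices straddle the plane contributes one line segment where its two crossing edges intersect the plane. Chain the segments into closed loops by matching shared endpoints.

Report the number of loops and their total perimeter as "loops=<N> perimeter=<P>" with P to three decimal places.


loops=1 perimeter=3.519

Straddling triangles (8 of 32):
  (v1,v0,v4) [+-+] → (0.574686, 0, -1.2482)–(0.40635, 0.40635, -1.2482)  len=0.4398
  (v4,v0,v6) [+-+] → (0.40635, 0.40635, -1.2482)–(0, 0.574686, -1.2482)  len=0.4398
  (v6,v0,v8) [+-+] → (0, 0.574686, -1.2482)–(-0.40635, 0.40635, -1.2482)  len=0.4398
  (v8,v0,v10) [+-+] → (-0.40635, 0.40635, -1.2482)–(-0.574686, 0, -1.2482)  len=0.4398
  (v10,v0,v12) [+-+] → (-0.574686, 0, -1.2482)–(-0.40635, -0.40635, -1.2482)  len=0.4398
  (v12,v0,v14) [+-+] → (-0.40635, -0.40635, -1.2482)–(0, -0.574686, -1.2482)  len=0.4398
  (v14,v0,v16) [+-+] → (0, -0.574686, -1.2482)–(0.40635, -0.40635, -1.2482)  len=0.4398
  (v16,v0,v1) [+-+] → (0.40635, -0.40635, -1.2482)–(0.574686, 0, -1.2482)  len=0.4398

Chained into 1 loop(s):
  loop 1: 8 segments, perimeter = 3.5187
Total perimeter = 3.519


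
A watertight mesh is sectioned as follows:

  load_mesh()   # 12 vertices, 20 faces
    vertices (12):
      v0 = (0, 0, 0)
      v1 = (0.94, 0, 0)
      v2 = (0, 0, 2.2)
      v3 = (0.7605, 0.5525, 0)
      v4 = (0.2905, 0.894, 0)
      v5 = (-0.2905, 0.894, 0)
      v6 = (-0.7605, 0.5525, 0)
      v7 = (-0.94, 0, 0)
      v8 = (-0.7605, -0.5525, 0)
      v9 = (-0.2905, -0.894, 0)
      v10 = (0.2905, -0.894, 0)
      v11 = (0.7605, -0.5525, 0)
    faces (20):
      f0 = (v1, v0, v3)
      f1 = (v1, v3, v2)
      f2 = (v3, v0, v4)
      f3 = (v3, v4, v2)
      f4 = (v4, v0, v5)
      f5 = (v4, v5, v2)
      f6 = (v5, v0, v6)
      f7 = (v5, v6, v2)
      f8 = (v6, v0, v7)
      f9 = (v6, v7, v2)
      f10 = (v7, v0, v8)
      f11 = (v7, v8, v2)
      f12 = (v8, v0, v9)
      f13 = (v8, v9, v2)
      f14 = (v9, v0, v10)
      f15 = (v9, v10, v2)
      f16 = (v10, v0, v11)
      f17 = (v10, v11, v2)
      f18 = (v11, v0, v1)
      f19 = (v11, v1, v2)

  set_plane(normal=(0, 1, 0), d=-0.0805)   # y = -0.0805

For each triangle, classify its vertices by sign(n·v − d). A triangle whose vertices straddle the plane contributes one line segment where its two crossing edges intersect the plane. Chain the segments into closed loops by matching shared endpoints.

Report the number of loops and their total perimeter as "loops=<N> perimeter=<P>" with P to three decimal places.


Straddling triangles (10 of 20):
  (v7,v0,v8) [++-] → (-0.110806, -0.0805, 0)–(-0.913847, -0.0805, 0)  len=0.8030
  (v7,v8,v2) [+-+] → (-0.913847, -0.0805, 0)–(-0.110806, -0.0805, 1.87946)  len=2.0438
  (v8,v0,v9) [-+-] → (-0.110806, -0.0805, 0)–(-0.026158, -0.0805, 0)  len=0.0846
  (v8,v9,v2) [--+] → (-0.026158, -0.0805, 2.0019)–(-0.110806, -0.0805, 1.87946)  len=0.1489
  (v9,v0,v10) [-+-] → (-0.026158, -0.0805, 0)–(0.026158, -0.0805, 0)  len=0.0523
  (v9,v10,v2) [--+] → (0.026158, -0.0805, 2.0019)–(-0.026158, -0.0805, 2.0019)  len=0.0523
  (v10,v0,v11) [-+-] → (0.026158, -0.0805, 0)–(0.110806, -0.0805, 0)  len=0.0846
  (v10,v11,v2) [--+] → (0.110806, -0.0805, 1.87946)–(0.026158, -0.0805, 2.0019)  len=0.1489
  (v11,v0,v1) [-++] → (0.110806, -0.0805, 0)–(0.913847, -0.0805, 0)  len=0.8030
  (v11,v1,v2) [-++] → (0.913847, -0.0805, 0)–(0.110806, -0.0805, 1.87946)  len=2.0438

Chained into 1 loop(s):
  loop 1: 10 segments, perimeter = 6.2654
Total perimeter = 6.265

loops=1 perimeter=6.265


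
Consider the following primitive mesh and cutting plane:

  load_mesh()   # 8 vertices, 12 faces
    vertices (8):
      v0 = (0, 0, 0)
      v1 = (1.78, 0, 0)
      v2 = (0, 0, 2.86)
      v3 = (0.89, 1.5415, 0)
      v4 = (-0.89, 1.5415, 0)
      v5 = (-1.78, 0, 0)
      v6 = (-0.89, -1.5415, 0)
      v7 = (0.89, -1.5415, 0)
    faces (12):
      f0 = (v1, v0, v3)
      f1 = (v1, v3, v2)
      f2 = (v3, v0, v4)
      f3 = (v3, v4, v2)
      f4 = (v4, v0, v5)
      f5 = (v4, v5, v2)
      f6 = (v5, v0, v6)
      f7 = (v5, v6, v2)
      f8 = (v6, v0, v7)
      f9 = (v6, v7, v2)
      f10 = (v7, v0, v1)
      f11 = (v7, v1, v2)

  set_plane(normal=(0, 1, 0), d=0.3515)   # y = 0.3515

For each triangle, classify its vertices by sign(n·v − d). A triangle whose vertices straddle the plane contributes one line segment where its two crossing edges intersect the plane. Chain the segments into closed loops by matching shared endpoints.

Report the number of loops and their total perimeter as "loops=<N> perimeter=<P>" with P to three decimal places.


loops=1 perimeter=8.761

Straddling triangles (6 of 12):
  (v1,v0,v3) [--+] → (0.202942, 0.3515, 0)–(1.57706, 0.3515, 0)  len=1.3741
  (v1,v3,v2) [-+-] → (1.57706, 0.3515, 0)–(0.202942, 0.3515, 2.20785)  len=2.6005
  (v3,v0,v4) [+-+] → (0.202942, 0.3515, 0)–(-0.202942, 0.3515, 0)  len=0.4059
  (v3,v4,v2) [++-] → (-0.202942, 0.3515, 2.20785)–(0.202942, 0.3515, 2.20785)  len=0.4059
  (v4,v0,v5) [+--] → (-0.202942, 0.3515, 0)–(-1.57706, 0.3515, 0)  len=1.3741
  (v4,v5,v2) [+--] → (-1.57706, 0.3515, 0)–(-0.202942, 0.3515, 2.20785)  len=2.6005

Chained into 1 loop(s):
  loop 1: 6 segments, perimeter = 8.7611
Total perimeter = 8.761


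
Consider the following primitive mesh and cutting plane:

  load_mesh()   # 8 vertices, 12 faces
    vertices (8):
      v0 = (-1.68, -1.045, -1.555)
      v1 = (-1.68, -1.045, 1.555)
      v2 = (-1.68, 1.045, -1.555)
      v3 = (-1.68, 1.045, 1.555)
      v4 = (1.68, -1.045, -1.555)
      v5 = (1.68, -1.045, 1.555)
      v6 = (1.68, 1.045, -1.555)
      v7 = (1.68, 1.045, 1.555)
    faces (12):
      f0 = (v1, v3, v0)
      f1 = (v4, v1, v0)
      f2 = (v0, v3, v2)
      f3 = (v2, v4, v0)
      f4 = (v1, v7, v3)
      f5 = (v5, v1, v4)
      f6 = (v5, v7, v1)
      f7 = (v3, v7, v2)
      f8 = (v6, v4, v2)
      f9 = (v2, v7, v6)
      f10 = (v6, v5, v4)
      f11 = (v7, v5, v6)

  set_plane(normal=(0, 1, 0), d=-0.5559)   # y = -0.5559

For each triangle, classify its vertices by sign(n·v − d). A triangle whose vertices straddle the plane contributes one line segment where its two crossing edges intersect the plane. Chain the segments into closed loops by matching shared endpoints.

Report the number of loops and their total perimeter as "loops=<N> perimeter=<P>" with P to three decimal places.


loops=1 perimeter=12.940

Straddling triangles (8 of 12):
  (v1,v3,v0) [-+-] → (-1.68, -0.5559, 1.555)–(-1.68, -0.5559, -0.8272)  len=2.3822
  (v0,v3,v2) [-++] → (-1.68, -0.5559, -0.8272)–(-1.68, -0.5559, -1.555)  len=0.7278
  (v2,v4,v0) [+--] → (0.893696, -0.5559, -1.555)–(-1.68, -0.5559, -1.555)  len=2.5737
  (v1,v7,v3) [-++] → (-0.893696, -0.5559, 1.555)–(-1.68, -0.5559, 1.555)  len=0.7863
  (v5,v7,v1) [-+-] → (1.68, -0.5559, 1.555)–(-0.893696, -0.5559, 1.555)  len=2.5737
  (v6,v4,v2) [+-+] → (1.68, -0.5559, -1.555)–(0.893696, -0.5559, -1.555)  len=0.7863
  (v6,v5,v4) [+--] → (1.68, -0.5559, 0.8272)–(1.68, -0.5559, -1.555)  len=2.3822
  (v7,v5,v6) [+-+] → (1.68, -0.5559, 1.555)–(1.68, -0.5559, 0.8272)  len=0.7278

Chained into 1 loop(s):
  loop 1: 8 segments, perimeter = 12.9400
Total perimeter = 12.940


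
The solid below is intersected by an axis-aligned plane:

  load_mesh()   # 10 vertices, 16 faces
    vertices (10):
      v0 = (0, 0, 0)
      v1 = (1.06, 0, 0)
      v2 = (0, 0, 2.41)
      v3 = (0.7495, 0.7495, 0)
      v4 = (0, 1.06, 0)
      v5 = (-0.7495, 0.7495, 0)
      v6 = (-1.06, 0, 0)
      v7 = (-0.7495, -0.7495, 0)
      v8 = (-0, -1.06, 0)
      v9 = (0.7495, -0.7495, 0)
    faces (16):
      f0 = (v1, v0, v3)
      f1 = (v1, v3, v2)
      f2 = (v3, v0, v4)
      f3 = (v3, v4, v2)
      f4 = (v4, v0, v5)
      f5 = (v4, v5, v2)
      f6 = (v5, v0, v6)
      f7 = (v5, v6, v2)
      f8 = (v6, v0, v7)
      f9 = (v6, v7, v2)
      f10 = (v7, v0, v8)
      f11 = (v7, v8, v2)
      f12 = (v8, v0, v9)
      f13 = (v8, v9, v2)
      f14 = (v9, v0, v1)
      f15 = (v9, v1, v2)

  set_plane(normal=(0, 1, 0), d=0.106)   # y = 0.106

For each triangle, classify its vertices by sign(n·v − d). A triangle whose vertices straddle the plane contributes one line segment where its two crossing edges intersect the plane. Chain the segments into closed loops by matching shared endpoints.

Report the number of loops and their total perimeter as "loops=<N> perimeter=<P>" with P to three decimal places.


loops=1 perimeter=6.844

Straddling triangles (8 of 16):
  (v1,v0,v3) [--+] → (0.106, 0.106, 0)–(1.01609, 0.106, 0)  len=0.9101
  (v1,v3,v2) [-+-] → (1.01609, 0.106, 0)–(0.106, 0.106, 2.06916)  len=2.2605
  (v3,v0,v4) [+-+] → (0.106, 0.106, 0)–(0, 0.106, 0)  len=0.1060
  (v3,v4,v2) [++-] → (0, 0.106, 2.169)–(0.106, 0.106, 2.06916)  len=0.1456
  (v4,v0,v5) [+-+] → (0, 0.106, 0)–(-0.106, 0.106, 0)  len=0.1060
  (v4,v5,v2) [++-] → (-0.106, 0.106, 2.06916)–(0, 0.106, 2.169)  len=0.1456
  (v5,v0,v6) [+--] → (-0.106, 0.106, 0)–(-1.01609, 0.106, 0)  len=0.9101
  (v5,v6,v2) [+--] → (-1.01609, 0.106, 0)–(-0.106, 0.106, 2.06916)  len=2.2605

Chained into 1 loop(s):
  loop 1: 8 segments, perimeter = 6.8443
Total perimeter = 6.844


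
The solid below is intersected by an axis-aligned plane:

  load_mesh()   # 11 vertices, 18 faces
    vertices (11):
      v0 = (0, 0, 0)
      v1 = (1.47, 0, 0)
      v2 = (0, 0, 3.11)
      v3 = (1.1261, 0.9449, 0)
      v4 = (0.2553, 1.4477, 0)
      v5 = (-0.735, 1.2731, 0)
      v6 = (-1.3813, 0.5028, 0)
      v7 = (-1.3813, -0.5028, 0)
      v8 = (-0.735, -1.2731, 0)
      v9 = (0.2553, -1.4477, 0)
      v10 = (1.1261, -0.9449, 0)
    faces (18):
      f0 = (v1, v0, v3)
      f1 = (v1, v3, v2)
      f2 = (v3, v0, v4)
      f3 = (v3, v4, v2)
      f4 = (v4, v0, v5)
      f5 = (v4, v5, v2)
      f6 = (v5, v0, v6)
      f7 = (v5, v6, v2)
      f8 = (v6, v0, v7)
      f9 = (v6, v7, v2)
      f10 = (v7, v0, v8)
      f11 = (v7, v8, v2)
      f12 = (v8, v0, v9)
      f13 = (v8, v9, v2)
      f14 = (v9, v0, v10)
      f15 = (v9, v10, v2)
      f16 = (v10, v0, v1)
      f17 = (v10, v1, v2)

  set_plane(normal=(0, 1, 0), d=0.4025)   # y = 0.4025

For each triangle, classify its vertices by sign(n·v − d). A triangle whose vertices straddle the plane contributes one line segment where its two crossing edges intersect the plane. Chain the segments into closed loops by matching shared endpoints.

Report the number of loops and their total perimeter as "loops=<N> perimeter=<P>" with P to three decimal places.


loops=1 perimeter=8.041

Straddling triangles (10 of 18):
  (v1,v0,v3) [--+] → (0.479686, 0.4025, 0)–(1.32351, 0.4025, 0)  len=0.8438
  (v1,v3,v2) [-+-] → (1.32351, 0.4025, 0)–(0.479686, 0.4025, 1.78523)  len=1.9746
  (v3,v0,v4) [+-+] → (0.479686, 0.4025, 0)–(0.0709803, 0.4025, 0)  len=0.4087
  (v3,v4,v2) [++-] → (0.0709803, 0.4025, 2.24534)–(0.479686, 0.4025, 1.78523)  len=0.6154
  (v4,v0,v5) [+-+] → (0.0709803, 0.4025, 0)–(-0.232376, 0.4025, 0)  len=0.3034
  (v4,v5,v2) [++-] → (-0.232376, 0.4025, 2.12675)–(0.0709803, 0.4025, 2.24534)  len=0.3257
  (v5,v0,v6) [+-+] → (-0.232376, 0.4025, 0)–(-1.10575, 0.4025, 0)  len=0.8734
  (v5,v6,v2) [++-] → (-1.10575, 0.4025, 0.620392)–(-0.232376, 0.4025, 2.12675)  len=1.7412
  (v6,v0,v7) [+--] → (-1.10575, 0.4025, 0)–(-1.3813, 0.4025, 0)  len=0.2755
  (v6,v7,v2) [+--] → (-1.3813, 0.4025, 0)–(-1.10575, 0.4025, 0.620392)  len=0.6788

Chained into 1 loop(s):
  loop 1: 10 segments, perimeter = 8.0406
Total perimeter = 8.041


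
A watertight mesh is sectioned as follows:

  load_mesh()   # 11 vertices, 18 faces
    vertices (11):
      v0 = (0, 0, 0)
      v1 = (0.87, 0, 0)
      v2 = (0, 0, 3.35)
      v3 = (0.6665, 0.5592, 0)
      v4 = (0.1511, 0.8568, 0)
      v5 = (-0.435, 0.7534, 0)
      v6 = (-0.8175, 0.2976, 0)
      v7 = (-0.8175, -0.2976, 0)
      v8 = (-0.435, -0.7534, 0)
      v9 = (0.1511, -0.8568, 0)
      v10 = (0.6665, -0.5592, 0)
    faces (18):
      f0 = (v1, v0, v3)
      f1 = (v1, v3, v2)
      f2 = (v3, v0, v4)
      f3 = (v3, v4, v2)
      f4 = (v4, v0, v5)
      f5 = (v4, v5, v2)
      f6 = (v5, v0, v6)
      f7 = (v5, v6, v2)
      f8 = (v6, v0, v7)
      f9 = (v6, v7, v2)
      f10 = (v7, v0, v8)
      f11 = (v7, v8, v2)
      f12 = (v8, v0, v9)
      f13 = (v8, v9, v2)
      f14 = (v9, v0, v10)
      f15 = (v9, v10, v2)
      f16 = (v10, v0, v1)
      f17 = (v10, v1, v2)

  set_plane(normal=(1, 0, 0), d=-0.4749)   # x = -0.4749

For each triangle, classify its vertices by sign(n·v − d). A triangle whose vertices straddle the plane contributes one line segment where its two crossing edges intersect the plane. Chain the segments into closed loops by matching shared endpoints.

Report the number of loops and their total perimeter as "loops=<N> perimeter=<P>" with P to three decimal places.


loops=1 perimeter=4.761

Straddling triangles (6 of 18):
  (v5,v0,v6) [++-] → (-0.4749, 0.172881, 0)–(-0.4749, 0.705854, 0)  len=0.5330
  (v5,v6,v2) [+-+] → (-0.4749, 0.705854, 0)–(-0.4749, 0.172881, 1.40393)  len=1.5017
  (v6,v0,v7) [-+-] → (-0.4749, 0.172881, 0)–(-0.4749, -0.172881, 0)  len=0.3458
  (v6,v7,v2) [--+] → (-0.4749, -0.172881, 1.40393)–(-0.4749, 0.172881, 1.40393)  len=0.3458
  (v7,v0,v8) [-++] → (-0.4749, -0.172881, 0)–(-0.4749, -0.705854, 0)  len=0.5330
  (v7,v8,v2) [-++] → (-0.4749, -0.705854, 0)–(-0.4749, -0.172881, 1.40393)  len=1.5017

Chained into 1 loop(s):
  loop 1: 6 segments, perimeter = 4.7608
Total perimeter = 4.761


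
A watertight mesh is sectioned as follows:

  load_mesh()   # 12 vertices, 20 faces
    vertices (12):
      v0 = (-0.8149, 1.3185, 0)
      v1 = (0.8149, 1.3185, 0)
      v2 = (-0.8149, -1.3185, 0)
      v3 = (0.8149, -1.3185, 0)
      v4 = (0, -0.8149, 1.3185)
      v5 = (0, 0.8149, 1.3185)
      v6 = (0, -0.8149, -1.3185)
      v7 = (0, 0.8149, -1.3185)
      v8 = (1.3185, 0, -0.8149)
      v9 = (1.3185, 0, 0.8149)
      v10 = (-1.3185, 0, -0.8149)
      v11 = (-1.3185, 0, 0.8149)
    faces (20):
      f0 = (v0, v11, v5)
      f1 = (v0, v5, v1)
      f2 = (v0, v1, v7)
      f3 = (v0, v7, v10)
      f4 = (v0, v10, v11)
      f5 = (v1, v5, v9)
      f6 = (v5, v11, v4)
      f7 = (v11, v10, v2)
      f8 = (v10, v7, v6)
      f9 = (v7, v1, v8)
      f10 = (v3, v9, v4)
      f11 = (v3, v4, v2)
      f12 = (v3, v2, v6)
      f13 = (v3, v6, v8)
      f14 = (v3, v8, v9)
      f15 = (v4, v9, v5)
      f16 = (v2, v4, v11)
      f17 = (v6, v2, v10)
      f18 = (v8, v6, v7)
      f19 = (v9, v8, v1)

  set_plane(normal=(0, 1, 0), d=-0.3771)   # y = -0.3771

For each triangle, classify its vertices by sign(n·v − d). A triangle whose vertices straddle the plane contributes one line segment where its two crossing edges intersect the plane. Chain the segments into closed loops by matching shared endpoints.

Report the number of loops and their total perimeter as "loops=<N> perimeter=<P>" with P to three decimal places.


Straddling triangles (10 of 20):
  (v5,v11,v4) [++-] → (-0.708356, -0.3771, 1.04794)–(0, -0.3771, 1.3185)  len=0.7583
  (v11,v10,v2) [++-] → (-1.17447, -0.3771, -0.581833)–(-1.17447, -0.3771, 0.581833)  len=1.1637
  (v10,v7,v6) [++-] → (0, -0.3771, -1.3185)–(-0.708356, -0.3771, -1.04794)  len=0.7583
  (v3,v9,v4) [-+-] → (1.17447, -0.3771, 0.581833)–(0.708356, -0.3771, 1.04794)  len=0.6592
  (v3,v6,v8) [--+] → (0.708356, -0.3771, -1.04794)–(1.17447, -0.3771, -0.581833)  len=0.6592
  (v3,v8,v9) [-++] → (1.17447, -0.3771, -0.581833)–(1.17447, -0.3771, 0.581833)  len=1.1637
  (v4,v9,v5) [-++] → (0.708356, -0.3771, 1.04794)–(0, -0.3771, 1.3185)  len=0.7583
  (v2,v4,v11) [--+] → (-0.708356, -0.3771, 1.04794)–(-1.17447, -0.3771, 0.581833)  len=0.6592
  (v6,v2,v10) [--+] → (-1.17447, -0.3771, -0.581833)–(-0.708356, -0.3771, -1.04794)  len=0.6592
  (v8,v6,v7) [+-+] → (0.708356, -0.3771, -1.04794)–(0, -0.3771, -1.3185)  len=0.7583

Chained into 1 loop(s):
  loop 1: 10 segments, perimeter = 7.9971
Total perimeter = 7.997

loops=1 perimeter=7.997


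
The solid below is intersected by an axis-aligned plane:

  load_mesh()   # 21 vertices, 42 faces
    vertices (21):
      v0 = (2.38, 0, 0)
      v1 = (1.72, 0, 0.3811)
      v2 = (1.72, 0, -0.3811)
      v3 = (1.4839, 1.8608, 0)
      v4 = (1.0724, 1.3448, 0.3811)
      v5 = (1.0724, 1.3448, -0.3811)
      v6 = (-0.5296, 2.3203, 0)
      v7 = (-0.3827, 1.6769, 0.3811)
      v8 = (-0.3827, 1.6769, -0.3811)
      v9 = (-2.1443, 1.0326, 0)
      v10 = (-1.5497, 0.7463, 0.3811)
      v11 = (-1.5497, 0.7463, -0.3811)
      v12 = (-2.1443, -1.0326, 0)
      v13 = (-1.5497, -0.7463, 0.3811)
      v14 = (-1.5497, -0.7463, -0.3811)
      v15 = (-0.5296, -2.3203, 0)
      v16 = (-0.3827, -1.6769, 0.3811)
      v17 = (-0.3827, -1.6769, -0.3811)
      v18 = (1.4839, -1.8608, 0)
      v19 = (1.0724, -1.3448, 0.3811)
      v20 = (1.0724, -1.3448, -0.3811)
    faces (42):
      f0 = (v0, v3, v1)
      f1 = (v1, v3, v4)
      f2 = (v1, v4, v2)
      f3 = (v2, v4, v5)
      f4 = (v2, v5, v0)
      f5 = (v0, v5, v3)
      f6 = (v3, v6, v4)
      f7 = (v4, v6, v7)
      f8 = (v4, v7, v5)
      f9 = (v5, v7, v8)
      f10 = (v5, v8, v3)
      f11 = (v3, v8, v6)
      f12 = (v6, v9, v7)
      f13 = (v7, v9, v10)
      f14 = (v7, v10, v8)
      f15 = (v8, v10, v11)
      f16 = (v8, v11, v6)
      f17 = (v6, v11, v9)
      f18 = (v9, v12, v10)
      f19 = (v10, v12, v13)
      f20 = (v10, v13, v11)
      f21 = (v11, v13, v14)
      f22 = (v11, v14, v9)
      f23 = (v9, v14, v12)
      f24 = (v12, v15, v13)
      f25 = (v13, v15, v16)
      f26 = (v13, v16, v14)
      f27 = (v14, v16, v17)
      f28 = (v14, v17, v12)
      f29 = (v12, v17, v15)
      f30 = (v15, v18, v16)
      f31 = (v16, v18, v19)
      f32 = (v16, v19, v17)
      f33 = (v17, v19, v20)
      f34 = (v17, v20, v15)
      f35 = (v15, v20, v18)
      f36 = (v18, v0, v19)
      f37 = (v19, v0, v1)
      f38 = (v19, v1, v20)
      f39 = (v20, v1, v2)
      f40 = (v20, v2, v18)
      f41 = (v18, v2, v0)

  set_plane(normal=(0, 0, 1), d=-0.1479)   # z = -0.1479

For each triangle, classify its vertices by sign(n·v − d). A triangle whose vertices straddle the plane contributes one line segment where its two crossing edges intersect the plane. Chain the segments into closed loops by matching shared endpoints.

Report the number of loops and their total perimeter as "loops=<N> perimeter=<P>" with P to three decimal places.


loops=2 perimeter=23.349

Straddling triangles (28 of 42):
  (v1,v4,v2) [++-] → (1.52186, 0.41145, -0.1479)–(1.72, 0, -0.1479)  len=0.4567
  (v2,v4,v5) [-+-] → (1.52186, 0.41145, -0.1479)–(1.0724, 1.3448, -0.1479)  len=1.0359
  (v2,v5,v0) [--+] → (1.87254, 0.5219, -0.1479)–(2.12386, 0, -0.1479)  len=0.5793
  (v0,v5,v3) [+-+] → (1.87254, 0.5219, -0.1479)–(1.3242, 1.66055, -0.1479)  len=1.2638
  (v4,v7,v5) [++-] → (0.627203, 1.44641, -0.1479)–(1.0724, 1.3448, -0.1479)  len=0.4566
  (v5,v7,v8) [-+-] → (0.627203, 1.44641, -0.1479)–(-0.3827, 1.6769, -0.1479)  len=1.0359
  (v5,v8,v3) [--+] → (0.759497, 1.78943, -0.1479)–(1.3242, 1.66055, -0.1479)  len=0.5792
  (v3,v8,v6) [+-+] → (0.759497, 1.78943, -0.1479)–(-0.47259, 2.0706, -0.1479)  len=1.2638
  (v7,v10,v8) [++-] → (-0.739751, 1.39218, -0.1479)–(-0.3827, 1.6769, -0.1479)  len=0.4567
  (v8,v10,v11) [-+-] → (-0.739751, 1.39218, -0.1479)–(-1.5497, 0.7463, -0.1479)  len=1.0359
  (v8,v11,v6) [--+] → (-0.925488, 1.70945, -0.1479)–(-0.47259, 2.0706, -0.1479)  len=0.5793
  (v6,v11,v9) [+-+] → (-0.925488, 1.70945, -0.1479)–(-1.91354, 0.921491, -0.1479)  len=1.2638
  (v10,v13,v11) [++-] → (-1.5497, 0.289629, -0.1479)–(-1.5497, 0.7463, -0.1479)  len=0.4567
  (v11,v13,v14) [-+-] → (-1.5497, 0.289629, -0.1479)–(-1.5497, -0.7463, -0.1479)  len=1.0359
  (v11,v14,v9) [--+] → (-1.91354, 0.342232, -0.1479)–(-1.91354, 0.921491, -0.1479)  len=0.5793
  (v9,v14,v12) [+-+] → (-1.91354, 0.342232, -0.1479)–(-1.91354, -0.921491, -0.1479)  len=1.2637
  (v13,v16,v14) [++-] → (-1.19265, -1.03102, -0.1479)–(-1.5497, -0.7463, -0.1479)  len=0.4567
  (v14,v16,v17) [-+-] → (-1.19265, -1.03102, -0.1479)–(-0.3827, -1.6769, -0.1479)  len=1.0359
  (v14,v17,v12) [--+] → (-1.46065, -1.28264, -0.1479)–(-1.91354, -0.921491, -0.1479)  len=0.5793
  (v12,v17,v15) [+-+] → (-1.46065, -1.28264, -0.1479)–(-0.47259, -2.0706, -0.1479)  len=1.2638
  (v16,v19,v17) [++-] → (0.0624972, -1.57529, -0.1479)–(-0.3827, -1.6769, -0.1479)  len=0.4566
  (v17,v19,v20) [-+-] → (0.0624972, -1.57529, -0.1479)–(1.0724, -1.3448, -0.1479)  len=1.0359
  (v17,v20,v15) [--+] → (0.0921156, -1.94172, -0.1479)–(-0.47259, -2.0706, -0.1479)  len=0.5792
  (v15,v20,v18) [+-+] → (0.0921156, -1.94172, -0.1479)–(1.3242, -1.66055, -0.1479)  len=1.2638
  (v19,v1,v20) [++-] → (1.27054, -0.93335, -0.1479)–(1.0724, -1.3448, -0.1479)  len=0.4567
  (v20,v1,v2) [-+-] → (1.27054, -0.93335, -0.1479)–(1.72, 0, -0.1479)  len=1.0359
  (v20,v2,v18) [--+] → (1.57553, -1.13865, -0.1479)–(1.3242, -1.66055, -0.1479)  len=0.5793
  (v18,v2,v0) [+-+] → (1.57553, -1.13865, -0.1479)–(2.12386, 0, -0.1479)  len=1.2638

Chained into 2 loop(s):
  loop 1: 14 segments, perimeter = 10.4481
  loop 2: 14 segments, perimeter = 12.9012
Total perimeter = 23.349


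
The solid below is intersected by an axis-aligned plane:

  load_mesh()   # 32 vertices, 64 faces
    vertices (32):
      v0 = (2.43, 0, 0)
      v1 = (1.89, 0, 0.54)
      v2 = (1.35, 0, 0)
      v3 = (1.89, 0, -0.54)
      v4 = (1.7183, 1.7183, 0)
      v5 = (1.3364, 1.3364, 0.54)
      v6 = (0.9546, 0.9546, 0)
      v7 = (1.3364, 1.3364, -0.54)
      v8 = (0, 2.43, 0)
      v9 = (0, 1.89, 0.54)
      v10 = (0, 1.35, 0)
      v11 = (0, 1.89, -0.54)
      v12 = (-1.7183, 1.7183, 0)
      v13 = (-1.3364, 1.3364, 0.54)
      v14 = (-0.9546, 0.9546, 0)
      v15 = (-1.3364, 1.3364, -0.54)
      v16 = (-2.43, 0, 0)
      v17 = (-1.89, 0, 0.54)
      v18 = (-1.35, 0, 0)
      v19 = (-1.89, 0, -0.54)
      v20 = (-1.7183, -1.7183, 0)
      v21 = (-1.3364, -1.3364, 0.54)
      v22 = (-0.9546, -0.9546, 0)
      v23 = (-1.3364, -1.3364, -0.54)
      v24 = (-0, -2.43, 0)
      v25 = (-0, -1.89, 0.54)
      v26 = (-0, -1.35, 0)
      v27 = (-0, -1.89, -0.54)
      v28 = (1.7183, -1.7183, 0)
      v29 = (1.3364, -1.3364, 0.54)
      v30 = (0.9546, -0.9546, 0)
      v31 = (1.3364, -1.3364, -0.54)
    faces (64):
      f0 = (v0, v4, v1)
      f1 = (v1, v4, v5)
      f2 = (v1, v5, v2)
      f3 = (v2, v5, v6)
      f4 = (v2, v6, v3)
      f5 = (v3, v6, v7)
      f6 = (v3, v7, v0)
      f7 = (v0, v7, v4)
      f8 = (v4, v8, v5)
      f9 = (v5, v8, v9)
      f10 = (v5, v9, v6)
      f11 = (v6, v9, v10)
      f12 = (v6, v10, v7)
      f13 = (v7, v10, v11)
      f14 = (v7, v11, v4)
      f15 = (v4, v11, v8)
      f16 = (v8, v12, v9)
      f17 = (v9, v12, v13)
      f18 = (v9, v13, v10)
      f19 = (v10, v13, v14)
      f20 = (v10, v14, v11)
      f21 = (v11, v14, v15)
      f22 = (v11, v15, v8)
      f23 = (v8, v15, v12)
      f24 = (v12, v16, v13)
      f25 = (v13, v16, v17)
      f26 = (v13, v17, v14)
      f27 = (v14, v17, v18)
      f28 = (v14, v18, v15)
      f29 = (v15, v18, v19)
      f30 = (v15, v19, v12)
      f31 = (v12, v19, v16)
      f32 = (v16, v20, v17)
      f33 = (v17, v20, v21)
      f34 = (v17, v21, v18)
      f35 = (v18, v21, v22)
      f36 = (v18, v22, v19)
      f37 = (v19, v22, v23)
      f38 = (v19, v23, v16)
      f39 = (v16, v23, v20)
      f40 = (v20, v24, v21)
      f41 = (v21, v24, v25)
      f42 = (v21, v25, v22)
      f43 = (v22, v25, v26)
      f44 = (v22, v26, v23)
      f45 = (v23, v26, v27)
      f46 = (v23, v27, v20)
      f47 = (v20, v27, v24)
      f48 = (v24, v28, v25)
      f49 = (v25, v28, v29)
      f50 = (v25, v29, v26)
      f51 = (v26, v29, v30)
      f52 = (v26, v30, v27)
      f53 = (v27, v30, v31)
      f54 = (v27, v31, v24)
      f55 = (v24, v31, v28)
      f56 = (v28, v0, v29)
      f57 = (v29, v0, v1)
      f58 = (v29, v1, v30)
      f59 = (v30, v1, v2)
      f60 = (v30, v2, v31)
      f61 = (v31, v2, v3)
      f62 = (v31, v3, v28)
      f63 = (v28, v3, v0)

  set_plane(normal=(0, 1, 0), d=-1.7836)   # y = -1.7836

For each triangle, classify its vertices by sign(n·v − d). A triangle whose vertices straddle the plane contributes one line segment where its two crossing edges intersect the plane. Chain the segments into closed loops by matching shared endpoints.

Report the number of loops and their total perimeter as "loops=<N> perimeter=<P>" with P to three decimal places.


loops=1 perimeter=6.757

Straddling triangles (14 of 64):
  (v20,v24,v21) [+-+] → (-1.56064, -1.7836, 0)–(-0.789913, -1.7836, 0.319181)  len=0.8342
  (v21,v24,v25) [+--] → (-0.789913, -1.7836, 0.319181)–(-0.256851, -1.7836, 0.54)  len=0.5770
  (v21,v25,v22) [+-+] → (-0.256851, -1.7836, 0.54)–(-0.108584, -1.7836, 0.478576)  len=0.1605
  (v22,v25,v26) [+-+] → (-0.108584, -1.7836, 0.478576)–(0, -1.7836, 0.4336)  len=0.1175
  (v23,v26,v27) [++-] → (0, -1.7836, -0.4336)–(-0.256851, -1.7836, -0.54)  len=0.2780
  (v23,v27,v20) [+-+] → (-0.256851, -1.7836, -0.54)–(-1.06481, -1.7836, -0.20537)  len=0.8745
  (v20,v27,v24) [+--] → (-1.06481, -1.7836, -0.20537)–(-1.56064, -1.7836, 0)  len=0.5367
  (v24,v28,v25) [-+-] → (1.56064, -1.7836, 0)–(1.06481, -1.7836, 0.20537)  len=0.5367
  (v25,v28,v29) [-++] → (1.06481, -1.7836, 0.20537)–(0.256851, -1.7836, 0.54)  len=0.8745
  (v25,v29,v26) [-++] → (0.256851, -1.7836, 0.54)–(0, -1.7836, 0.4336)  len=0.2780
  (v26,v30,v27) [++-] → (0.108584, -1.7836, -0.478576)–(0, -1.7836, -0.4336)  len=0.1175
  (v27,v30,v31) [-++] → (0.108584, -1.7836, -0.478576)–(0.256851, -1.7836, -0.54)  len=0.1605
  (v27,v31,v24) [-+-] → (0.256851, -1.7836, -0.54)–(0.789913, -1.7836, -0.319181)  len=0.5770
  (v24,v31,v28) [-++] → (0.789913, -1.7836, -0.319181)–(1.56064, -1.7836, 0)  len=0.8342

Chained into 1 loop(s):
  loop 1: 14 segments, perimeter = 6.7568
Total perimeter = 6.757


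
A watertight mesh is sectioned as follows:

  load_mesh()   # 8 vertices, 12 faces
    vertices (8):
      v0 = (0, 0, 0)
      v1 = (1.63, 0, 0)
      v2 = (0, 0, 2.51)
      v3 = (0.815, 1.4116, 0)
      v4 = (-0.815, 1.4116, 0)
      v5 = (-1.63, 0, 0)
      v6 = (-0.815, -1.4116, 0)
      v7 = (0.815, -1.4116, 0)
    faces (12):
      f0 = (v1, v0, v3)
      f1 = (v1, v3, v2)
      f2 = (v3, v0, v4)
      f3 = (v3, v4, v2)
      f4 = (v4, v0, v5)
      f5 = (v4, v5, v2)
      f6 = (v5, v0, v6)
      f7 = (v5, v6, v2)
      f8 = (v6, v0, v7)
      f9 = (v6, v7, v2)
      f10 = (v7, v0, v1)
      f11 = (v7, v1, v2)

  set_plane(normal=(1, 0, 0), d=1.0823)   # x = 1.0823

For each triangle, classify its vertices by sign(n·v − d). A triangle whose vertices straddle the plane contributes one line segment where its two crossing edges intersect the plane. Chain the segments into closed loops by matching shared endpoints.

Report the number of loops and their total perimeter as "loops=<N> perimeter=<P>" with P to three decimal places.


Straddling triangles (4 of 12):
  (v1,v0,v3) [+--] → (1.0823, 0, 0)–(1.0823, 0.94863, 0)  len=0.9486
  (v1,v3,v2) [+--] → (1.0823, 0.94863, 0)–(1.0823, 0, 0.843391)  len=1.2693
  (v7,v0,v1) [--+] → (1.0823, 0, 0)–(1.0823, -0.94863, 0)  len=0.9486
  (v7,v1,v2) [-+-] → (1.0823, -0.94863, 0)–(1.0823, 0, 0.843391)  len=1.2693

Chained into 1 loop(s):
  loop 1: 4 segments, perimeter = 4.4359
Total perimeter = 4.436

loops=1 perimeter=4.436


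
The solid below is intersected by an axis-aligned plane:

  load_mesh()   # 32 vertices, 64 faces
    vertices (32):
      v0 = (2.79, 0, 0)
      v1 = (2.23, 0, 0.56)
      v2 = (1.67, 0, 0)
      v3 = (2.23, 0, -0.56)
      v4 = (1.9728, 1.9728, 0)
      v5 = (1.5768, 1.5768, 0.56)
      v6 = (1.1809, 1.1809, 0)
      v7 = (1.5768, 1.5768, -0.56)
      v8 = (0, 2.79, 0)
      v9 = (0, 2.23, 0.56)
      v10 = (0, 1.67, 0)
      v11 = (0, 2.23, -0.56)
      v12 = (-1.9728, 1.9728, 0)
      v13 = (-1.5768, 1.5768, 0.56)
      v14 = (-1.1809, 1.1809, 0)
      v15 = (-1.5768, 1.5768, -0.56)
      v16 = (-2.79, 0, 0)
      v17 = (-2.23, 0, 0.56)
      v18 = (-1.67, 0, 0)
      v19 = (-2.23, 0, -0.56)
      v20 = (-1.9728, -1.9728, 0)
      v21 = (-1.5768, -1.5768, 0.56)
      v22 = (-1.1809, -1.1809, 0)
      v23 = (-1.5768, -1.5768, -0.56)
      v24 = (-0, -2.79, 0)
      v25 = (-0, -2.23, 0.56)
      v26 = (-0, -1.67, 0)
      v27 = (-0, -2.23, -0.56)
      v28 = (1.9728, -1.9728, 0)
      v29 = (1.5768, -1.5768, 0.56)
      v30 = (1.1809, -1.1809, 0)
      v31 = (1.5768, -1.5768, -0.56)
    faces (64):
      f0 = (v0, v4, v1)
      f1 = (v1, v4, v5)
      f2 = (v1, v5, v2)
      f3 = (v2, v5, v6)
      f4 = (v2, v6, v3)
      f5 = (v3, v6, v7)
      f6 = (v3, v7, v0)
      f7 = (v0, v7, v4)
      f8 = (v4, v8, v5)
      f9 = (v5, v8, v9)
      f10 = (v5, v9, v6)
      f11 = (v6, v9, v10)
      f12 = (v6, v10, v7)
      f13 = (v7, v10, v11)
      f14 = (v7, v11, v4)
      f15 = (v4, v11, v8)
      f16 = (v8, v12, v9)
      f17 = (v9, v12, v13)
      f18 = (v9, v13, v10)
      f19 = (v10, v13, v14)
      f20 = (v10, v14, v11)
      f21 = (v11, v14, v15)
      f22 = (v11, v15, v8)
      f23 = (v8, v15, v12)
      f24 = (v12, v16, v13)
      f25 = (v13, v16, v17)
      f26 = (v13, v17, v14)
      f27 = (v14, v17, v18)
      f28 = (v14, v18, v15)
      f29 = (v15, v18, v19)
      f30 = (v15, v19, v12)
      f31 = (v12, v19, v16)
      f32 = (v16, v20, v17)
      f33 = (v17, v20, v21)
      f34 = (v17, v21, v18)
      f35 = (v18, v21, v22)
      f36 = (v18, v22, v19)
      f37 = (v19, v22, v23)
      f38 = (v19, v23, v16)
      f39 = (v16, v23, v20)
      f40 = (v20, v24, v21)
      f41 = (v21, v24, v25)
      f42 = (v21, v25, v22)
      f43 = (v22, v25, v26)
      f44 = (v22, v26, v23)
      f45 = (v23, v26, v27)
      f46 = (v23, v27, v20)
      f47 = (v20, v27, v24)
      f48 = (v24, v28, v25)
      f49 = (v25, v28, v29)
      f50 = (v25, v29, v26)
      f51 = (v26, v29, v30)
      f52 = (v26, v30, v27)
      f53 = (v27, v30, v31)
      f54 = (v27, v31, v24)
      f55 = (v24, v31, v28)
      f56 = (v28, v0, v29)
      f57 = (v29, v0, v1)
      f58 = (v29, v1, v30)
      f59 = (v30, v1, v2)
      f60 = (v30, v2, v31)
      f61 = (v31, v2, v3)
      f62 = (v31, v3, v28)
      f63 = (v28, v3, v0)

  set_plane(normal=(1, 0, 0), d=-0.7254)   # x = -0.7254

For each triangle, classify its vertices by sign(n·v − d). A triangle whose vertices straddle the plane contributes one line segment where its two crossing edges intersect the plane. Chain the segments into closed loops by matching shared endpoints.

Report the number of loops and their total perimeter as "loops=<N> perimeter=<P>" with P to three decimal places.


Straddling triangles (16 of 64):
  (v8,v12,v9) [+-+] → (-0.7254, 2.48951, 0)–(-0.7254, 2.13543, 0.354088)  len=0.5008
  (v9,v12,v13) [+--] → (-0.7254, 2.13543, 0.354088)–(-0.7254, 1.9295, 0.56)  len=0.2912
  (v9,v13,v10) [+-+] → (-0.7254, 1.9295, 0.56)–(-0.7254, 1.62712, 0.257626)  len=0.4276
  (v10,v13,v14) [+--] → (-0.7254, 1.62712, 0.257626)–(-0.7254, 1.36956, 0)  len=0.3643
  (v10,v14,v11) [+-+] → (-0.7254, 1.36956, 0)–(-0.7254, 1.58556, -0.216005)  len=0.3055
  (v11,v14,v15) [+--] → (-0.7254, 1.58556, -0.216005)–(-0.7254, 1.9295, -0.56)  len=0.4864
  (v11,v15,v8) [+-+] → (-0.7254, 1.9295, -0.56)–(-0.7254, 2.23187, -0.257626)  len=0.4276
  (v8,v15,v12) [+--] → (-0.7254, 2.23187, -0.257626)–(-0.7254, 2.48951, 0)  len=0.3643
  (v20,v24,v21) [-+-] → (-0.7254, -2.48951, 0)–(-0.7254, -2.23187, 0.257626)  len=0.3643
  (v21,v24,v25) [-++] → (-0.7254, -2.23187, 0.257626)–(-0.7254, -1.9295, 0.56)  len=0.4276
  (v21,v25,v22) [-+-] → (-0.7254, -1.9295, 0.56)–(-0.7254, -1.58556, 0.216005)  len=0.4864
  (v22,v25,v26) [-++] → (-0.7254, -1.58556, 0.216005)–(-0.7254, -1.36956, 0)  len=0.3055
  (v22,v26,v23) [-+-] → (-0.7254, -1.36956, 0)–(-0.7254, -1.62712, -0.257626)  len=0.3643
  (v23,v26,v27) [-++] → (-0.7254, -1.62712, -0.257626)–(-0.7254, -1.9295, -0.56)  len=0.4276
  (v23,v27,v20) [-+-] → (-0.7254, -1.9295, -0.56)–(-0.7254, -2.13543, -0.354088)  len=0.2912
  (v20,v27,v24) [-++] → (-0.7254, -2.13543, -0.354088)–(-0.7254, -2.48951, 0)  len=0.5008

Chained into 2 loop(s):
  loop 1: 8 segments, perimeter = 3.1678
  loop 2: 8 segments, perimeter = 3.1678
Total perimeter = 6.336

loops=2 perimeter=6.336


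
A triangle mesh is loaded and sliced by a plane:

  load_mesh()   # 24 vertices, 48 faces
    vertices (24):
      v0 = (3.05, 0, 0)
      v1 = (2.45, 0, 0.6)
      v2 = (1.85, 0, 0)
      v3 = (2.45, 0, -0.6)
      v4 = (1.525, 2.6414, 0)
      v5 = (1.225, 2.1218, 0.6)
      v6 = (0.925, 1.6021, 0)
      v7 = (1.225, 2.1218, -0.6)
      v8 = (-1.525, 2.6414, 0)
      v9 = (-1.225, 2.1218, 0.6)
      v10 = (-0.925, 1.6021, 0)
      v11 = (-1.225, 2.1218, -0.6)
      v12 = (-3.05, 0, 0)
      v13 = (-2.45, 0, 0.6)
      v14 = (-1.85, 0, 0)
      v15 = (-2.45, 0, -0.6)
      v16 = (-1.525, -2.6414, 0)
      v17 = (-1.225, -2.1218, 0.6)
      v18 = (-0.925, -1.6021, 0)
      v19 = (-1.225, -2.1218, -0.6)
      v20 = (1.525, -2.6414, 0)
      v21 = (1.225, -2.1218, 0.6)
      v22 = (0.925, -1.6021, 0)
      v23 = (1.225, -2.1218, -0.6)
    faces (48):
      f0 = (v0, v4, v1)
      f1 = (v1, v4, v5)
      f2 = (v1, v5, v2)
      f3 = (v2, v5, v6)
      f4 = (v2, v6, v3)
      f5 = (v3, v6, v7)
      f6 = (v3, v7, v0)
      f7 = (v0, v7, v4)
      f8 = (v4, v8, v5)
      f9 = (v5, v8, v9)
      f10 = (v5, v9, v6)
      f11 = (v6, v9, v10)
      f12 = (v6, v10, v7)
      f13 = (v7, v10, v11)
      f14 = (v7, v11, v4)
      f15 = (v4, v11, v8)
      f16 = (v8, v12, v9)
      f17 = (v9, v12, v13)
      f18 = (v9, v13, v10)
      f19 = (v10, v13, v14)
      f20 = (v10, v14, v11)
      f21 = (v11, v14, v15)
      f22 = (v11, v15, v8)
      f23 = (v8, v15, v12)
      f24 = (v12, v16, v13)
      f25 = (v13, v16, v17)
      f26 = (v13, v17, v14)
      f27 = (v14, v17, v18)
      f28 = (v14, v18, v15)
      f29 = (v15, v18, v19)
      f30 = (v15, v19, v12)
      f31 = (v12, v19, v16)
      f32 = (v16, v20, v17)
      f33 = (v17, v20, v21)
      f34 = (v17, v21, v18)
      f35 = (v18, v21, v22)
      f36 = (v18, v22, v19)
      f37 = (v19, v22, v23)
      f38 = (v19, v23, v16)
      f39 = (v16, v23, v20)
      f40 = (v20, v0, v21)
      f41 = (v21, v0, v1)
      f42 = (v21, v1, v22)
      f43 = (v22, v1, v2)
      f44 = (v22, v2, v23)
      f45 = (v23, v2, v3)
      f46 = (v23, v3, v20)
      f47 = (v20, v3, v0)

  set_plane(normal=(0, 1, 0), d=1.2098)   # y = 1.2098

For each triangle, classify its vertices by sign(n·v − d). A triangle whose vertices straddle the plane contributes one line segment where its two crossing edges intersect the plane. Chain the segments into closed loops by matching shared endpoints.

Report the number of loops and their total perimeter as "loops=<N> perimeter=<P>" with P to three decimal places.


Straddling triangles (16 of 48):
  (v0,v4,v1) [-+-] → (2.35153, 1.2098, 0)–(2.02634, 1.2098, 0.325191)  len=0.4599
  (v1,v4,v5) [-++] → (2.02634, 1.2098, 0.325191)–(1.75153, 1.2098, 0.6)  len=0.3886
  (v1,v5,v2) [-+-] → (1.75153, 1.2098, 0.6)–(1.49364, 1.2098, 0.342106)  len=0.3647
  (v2,v5,v6) [-++] → (1.49364, 1.2098, 0.342106)–(1.1515, 1.2098, 0)  len=0.4838
  (v2,v6,v3) [-+-] → (1.1515, 1.2098, 0)–(1.29842, 1.2098, -0.14692)  len=0.2078
  (v3,v6,v7) [-++] → (1.29842, 1.2098, -0.14692)–(1.75153, 1.2098, -0.6)  len=0.6408
  (v3,v7,v0) [-+-] → (1.75153, 1.2098, -0.6)–(2.00943, 1.2098, -0.342106)  len=0.3647
  (v0,v7,v4) [-++] → (2.00943, 1.2098, -0.342106)–(2.35153, 1.2098, 0)  len=0.4838
  (v8,v12,v9) [+-+] → (-2.35153, 1.2098, 0)–(-2.00943, 1.2098, 0.342106)  len=0.4838
  (v9,v12,v13) [+--] → (-2.00943, 1.2098, 0.342106)–(-1.75153, 1.2098, 0.6)  len=0.3647
  (v9,v13,v10) [+-+] → (-1.75153, 1.2098, 0.6)–(-1.29842, 1.2098, 0.14692)  len=0.6408
  (v10,v13,v14) [+--] → (-1.29842, 1.2098, 0.14692)–(-1.1515, 1.2098, 0)  len=0.2078
  (v10,v14,v11) [+-+] → (-1.1515, 1.2098, 0)–(-1.49364, 1.2098, -0.342106)  len=0.4838
  (v11,v14,v15) [+--] → (-1.49364, 1.2098, -0.342106)–(-1.75153, 1.2098, -0.6)  len=0.3647
  (v11,v15,v8) [+-+] → (-1.75153, 1.2098, -0.6)–(-2.02634, 1.2098, -0.325191)  len=0.3886
  (v8,v15,v12) [+--] → (-2.02634, 1.2098, -0.325191)–(-2.35153, 1.2098, 0)  len=0.4599

Chained into 2 loop(s):
  loop 1: 8 segments, perimeter = 3.3941
  loop 2: 8 segments, perimeter = 3.3941
Total perimeter = 6.788

loops=2 perimeter=6.788


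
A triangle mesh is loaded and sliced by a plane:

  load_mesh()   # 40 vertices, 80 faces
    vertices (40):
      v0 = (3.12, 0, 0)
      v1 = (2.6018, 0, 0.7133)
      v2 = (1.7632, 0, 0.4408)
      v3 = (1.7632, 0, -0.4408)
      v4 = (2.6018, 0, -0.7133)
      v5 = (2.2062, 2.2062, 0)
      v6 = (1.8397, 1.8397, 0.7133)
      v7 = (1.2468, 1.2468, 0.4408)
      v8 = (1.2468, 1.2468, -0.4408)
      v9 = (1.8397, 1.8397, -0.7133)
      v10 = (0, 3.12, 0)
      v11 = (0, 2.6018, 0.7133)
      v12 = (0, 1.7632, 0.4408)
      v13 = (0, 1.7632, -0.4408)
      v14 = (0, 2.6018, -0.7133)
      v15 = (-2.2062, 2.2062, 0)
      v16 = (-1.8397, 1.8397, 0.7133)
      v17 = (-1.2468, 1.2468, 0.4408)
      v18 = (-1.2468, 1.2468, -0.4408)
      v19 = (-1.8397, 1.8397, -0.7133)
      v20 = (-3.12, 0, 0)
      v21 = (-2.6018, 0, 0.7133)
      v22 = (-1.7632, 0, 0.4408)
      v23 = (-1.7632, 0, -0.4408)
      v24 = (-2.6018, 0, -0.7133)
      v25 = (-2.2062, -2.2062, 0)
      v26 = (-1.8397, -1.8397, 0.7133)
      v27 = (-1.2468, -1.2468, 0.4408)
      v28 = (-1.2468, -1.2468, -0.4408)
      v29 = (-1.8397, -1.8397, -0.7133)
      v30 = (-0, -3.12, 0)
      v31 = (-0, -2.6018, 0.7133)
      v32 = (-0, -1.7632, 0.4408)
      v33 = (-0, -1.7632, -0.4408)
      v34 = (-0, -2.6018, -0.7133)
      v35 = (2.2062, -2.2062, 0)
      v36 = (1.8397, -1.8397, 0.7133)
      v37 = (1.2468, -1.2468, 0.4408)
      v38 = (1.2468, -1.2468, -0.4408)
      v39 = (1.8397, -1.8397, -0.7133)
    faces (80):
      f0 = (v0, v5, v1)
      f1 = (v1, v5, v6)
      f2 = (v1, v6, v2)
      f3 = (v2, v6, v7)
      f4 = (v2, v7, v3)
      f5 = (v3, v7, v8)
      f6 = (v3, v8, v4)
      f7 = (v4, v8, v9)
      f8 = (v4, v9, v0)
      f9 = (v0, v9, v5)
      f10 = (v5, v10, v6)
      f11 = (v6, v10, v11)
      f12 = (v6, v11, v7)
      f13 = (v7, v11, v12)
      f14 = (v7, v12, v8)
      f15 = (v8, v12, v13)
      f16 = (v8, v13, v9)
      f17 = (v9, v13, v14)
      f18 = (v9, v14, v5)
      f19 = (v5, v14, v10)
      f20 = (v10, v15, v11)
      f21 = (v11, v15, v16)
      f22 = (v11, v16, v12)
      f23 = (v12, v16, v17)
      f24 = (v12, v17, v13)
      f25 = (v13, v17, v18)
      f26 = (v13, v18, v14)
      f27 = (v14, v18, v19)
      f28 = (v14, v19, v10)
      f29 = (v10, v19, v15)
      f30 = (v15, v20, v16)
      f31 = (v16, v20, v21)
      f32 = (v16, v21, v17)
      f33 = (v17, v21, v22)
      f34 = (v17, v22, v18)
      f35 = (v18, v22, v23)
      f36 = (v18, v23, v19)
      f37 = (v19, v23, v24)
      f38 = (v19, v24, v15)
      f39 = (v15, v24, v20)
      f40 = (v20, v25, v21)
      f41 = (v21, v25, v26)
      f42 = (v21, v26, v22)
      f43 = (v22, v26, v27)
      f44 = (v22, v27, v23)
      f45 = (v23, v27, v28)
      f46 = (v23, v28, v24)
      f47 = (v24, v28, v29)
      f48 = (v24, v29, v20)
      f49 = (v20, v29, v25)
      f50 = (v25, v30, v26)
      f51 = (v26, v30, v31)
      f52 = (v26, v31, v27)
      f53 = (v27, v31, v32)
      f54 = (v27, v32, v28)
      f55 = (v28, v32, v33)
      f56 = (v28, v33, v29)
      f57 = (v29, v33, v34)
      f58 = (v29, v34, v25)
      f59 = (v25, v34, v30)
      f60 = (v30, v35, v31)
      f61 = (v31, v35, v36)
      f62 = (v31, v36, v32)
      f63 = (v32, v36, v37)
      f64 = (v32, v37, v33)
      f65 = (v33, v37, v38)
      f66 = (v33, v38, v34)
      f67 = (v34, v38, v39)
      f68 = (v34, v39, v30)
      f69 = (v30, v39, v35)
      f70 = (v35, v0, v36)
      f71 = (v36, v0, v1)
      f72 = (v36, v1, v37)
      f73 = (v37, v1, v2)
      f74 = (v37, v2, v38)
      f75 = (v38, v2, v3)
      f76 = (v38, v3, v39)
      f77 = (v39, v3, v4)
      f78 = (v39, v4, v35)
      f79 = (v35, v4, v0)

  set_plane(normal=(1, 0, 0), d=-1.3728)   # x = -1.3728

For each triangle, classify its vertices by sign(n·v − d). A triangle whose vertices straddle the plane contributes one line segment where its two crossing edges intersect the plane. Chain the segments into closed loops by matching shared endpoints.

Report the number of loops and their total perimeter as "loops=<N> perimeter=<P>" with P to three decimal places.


Straddling triangles (24 of 80):
  (v10,v15,v11) [+-+] → (-1.3728, 2.55139, 0)–(-1.3728, 2.35564, 0.269452)  len=0.3331
  (v11,v15,v16) [+--] → (-1.3728, 2.35564, 0.269452)–(-1.3728, 2.03311, 0.7133)  len=0.5487
  (v11,v16,v12) [+-+] → (-1.3728, 2.03311, 0.7133)–(-1.3728, 1.82028, 0.644142)  len=0.2238
  (v12,v16,v17) [+-+] → (-1.3728, 1.82028, 0.644142)–(-1.3728, 1.3728, 0.49871)  len=0.4705
  (v14,v18,v19) [++-] → (-1.3728, 1.3728, -0.49871)–(-1.3728, 2.03311, -0.7133)  len=0.6943
  (v14,v19,v10) [+-+] → (-1.3728, 2.03311, -0.7133)–(-1.3728, 2.16463, -0.532271)  len=0.2238
  (v10,v19,v15) [+--] → (-1.3728, 2.16463, -0.532271)–(-1.3728, 2.55139, 0)  len=0.6579
  (v16,v21,v17) [--+] → (-1.3728, 1.13086, 0.466139)–(-1.3728, 1.3728, 0.49871)  len=0.2441
  (v17,v21,v22) [+--] → (-1.3728, 1.13086, 0.466139)–(-1.3728, 0.942585, 0.4408)  len=0.1900
  (v17,v22,v18) [+-+] → (-1.3728, 0.942585, 0.4408)–(-1.3728, 0.942585, -0.225692)  len=0.6665
  (v18,v22,v23) [+--] → (-1.3728, 0.942585, -0.225692)–(-1.3728, 0.942585, -0.4408)  len=0.2151
  (v18,v23,v19) [+--] → (-1.3728, 0.942585, -0.4408)–(-1.3728, 1.3728, -0.49871)  len=0.4341
  (v22,v26,v27) [--+] → (-1.3728, -1.3728, 0.49871)–(-1.3728, -0.942585, 0.4408)  len=0.4341
  (v22,v27,v23) [-+-] → (-1.3728, -0.942585, 0.4408)–(-1.3728, -0.942585, 0.225692)  len=0.2151
  (v23,v27,v28) [-++] → (-1.3728, -0.942585, 0.225692)–(-1.3728, -0.942585, -0.4408)  len=0.6665
  (v23,v28,v24) [-+-] → (-1.3728, -0.942585, -0.4408)–(-1.3728, -1.13086, -0.466139)  len=0.1900
  (v24,v28,v29) [-+-] → (-1.3728, -1.13086, -0.466139)–(-1.3728, -1.3728, -0.49871)  len=0.2441
  (v25,v30,v26) [-+-] → (-1.3728, -2.55139, 0)–(-1.3728, -2.16463, 0.532271)  len=0.6579
  (v26,v30,v31) [-++] → (-1.3728, -2.16463, 0.532271)–(-1.3728, -2.03311, 0.7133)  len=0.2238
  (v26,v31,v27) [-++] → (-1.3728, -2.03311, 0.7133)–(-1.3728, -1.3728, 0.49871)  len=0.6943
  (v28,v33,v29) [++-] → (-1.3728, -1.82028, -0.644142)–(-1.3728, -1.3728, -0.49871)  len=0.4705
  (v29,v33,v34) [-++] → (-1.3728, -1.82028, -0.644142)–(-1.3728, -2.03311, -0.7133)  len=0.2238
  (v29,v34,v25) [-+-] → (-1.3728, -2.03311, -0.7133)–(-1.3728, -2.35564, -0.269452)  len=0.5487
  (v25,v34,v30) [-++] → (-1.3728, -2.35564, -0.269452)–(-1.3728, -2.55139, 0)  len=0.3331

Chained into 2 loop(s):
  loop 1: 12 segments, perimeter = 4.9018
  loop 2: 12 segments, perimeter = 4.9018
Total perimeter = 9.804

loops=2 perimeter=9.804
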